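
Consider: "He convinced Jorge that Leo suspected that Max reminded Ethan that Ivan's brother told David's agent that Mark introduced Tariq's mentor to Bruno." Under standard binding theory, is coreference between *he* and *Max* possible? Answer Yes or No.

*Max* is an R-expression; Principle C requires it to be free (not bound by any c-commanding expression).
— he: subject of the matrix clause; the pronoun c-commands the R-expression — coreference blocked (Principle C).

No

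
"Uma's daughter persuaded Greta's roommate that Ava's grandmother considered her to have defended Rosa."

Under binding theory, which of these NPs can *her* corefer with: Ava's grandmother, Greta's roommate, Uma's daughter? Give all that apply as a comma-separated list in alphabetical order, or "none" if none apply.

*her* is a pronoun; Principle B requires it to be free in its binding domain — the clause headed by 'considered'.
— Ava's grandmother: subject of the clause headed by 'considered'; c-commands the pronoun within its binding domain — blocked (Principle B).
— Greta's roommate: object of the matrix clause; c-commands the pronoun but lies outside its binding domain — allowed.
— Uma's daughter: subject of the matrix clause; c-commands the pronoun but lies outside its binding domain — allowed.

Greta's roommate, Uma's daughter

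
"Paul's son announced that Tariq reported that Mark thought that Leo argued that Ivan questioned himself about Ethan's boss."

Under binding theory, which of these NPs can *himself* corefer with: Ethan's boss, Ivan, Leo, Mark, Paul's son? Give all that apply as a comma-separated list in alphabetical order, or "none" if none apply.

Ivan

*himself* is a reflexive; Principle A requires it to be bound within its binding domain — the clause headed by 'questioned'.
— Ethan's boss: second object of the clause headed by 'questioned'; does not c-command the reflexive — cannot bind it (Principle A).
— Ivan: subject of the clause headed by 'questioned'; c-commands the reflexive within its binding domain — allowed (Principle A).
— Leo: subject of the clause headed by 'argued'; c-commands the reflexive but lies outside its binding domain — cannot bind it (Principle A).
— Mark: subject of the clause headed by 'thought'; c-commands the reflexive but lies outside its binding domain — cannot bind it (Principle A).
— Paul's son: subject of the matrix clause; c-commands the reflexive but lies outside its binding domain — cannot bind it (Principle A).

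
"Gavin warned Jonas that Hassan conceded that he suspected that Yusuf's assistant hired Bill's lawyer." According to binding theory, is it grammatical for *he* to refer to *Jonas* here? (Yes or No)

Yes

*Jonas* is an R-expression; Principle C requires it to be free (not bound by any c-commanding expression).
— he: subject of the clause headed by 'suspected'; the pronoun does not c-command the R-expression — coreference allowed.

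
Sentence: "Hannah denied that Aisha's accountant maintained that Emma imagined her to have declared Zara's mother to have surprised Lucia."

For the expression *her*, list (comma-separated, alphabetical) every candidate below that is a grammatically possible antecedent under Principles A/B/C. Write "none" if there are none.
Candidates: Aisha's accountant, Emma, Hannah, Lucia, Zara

*her* is a pronoun; Principle B requires it to be free in its binding domain — the clause headed by 'imagined'.
— Aisha's accountant: subject of the clause headed by 'maintained'; c-commands the pronoun but lies outside its binding domain — allowed.
— Emma: subject of the clause headed by 'imagined'; c-commands the pronoun within its binding domain — blocked (Principle B).
— Hannah: subject of the matrix clause; c-commands the pronoun but lies outside its binding domain — allowed.
— Lucia: object of the clause headed by 'surprised'; is c-commanded by the pronoun; coreference would bind this R-expression — blocked (Principle C).
— Zara: possessor inside the subject DP of the clause headed by 'surprised'; is c-commanded by the pronoun; coreference would bind this R-expression — blocked (Principle C).

Aisha's accountant, Hannah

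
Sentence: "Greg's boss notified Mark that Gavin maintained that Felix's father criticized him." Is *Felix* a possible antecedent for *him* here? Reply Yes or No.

*him* is a pronoun; Principle B requires it to be free in its binding domain — the clause headed by 'criticized'.
— Felix: possessor inside the subject DP of the clause headed by 'criticized'; does not c-command the pronoun — Principle B does not apply; allowed.

Yes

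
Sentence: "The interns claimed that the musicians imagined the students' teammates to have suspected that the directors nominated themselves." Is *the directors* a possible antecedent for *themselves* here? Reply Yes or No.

*themselves* is a reflexive; Principle A requires it to be bound within its binding domain — the clause headed by 'nominated'.
— the directors: subject of the clause headed by 'nominated'; c-commands the reflexive within its binding domain — allowed (Principle A).

Yes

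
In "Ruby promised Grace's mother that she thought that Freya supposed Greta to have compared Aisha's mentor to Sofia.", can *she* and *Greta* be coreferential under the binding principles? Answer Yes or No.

*Greta* is an R-expression; Principle C requires it to be free (not bound by any c-commanding expression).
— she: subject of the clause headed by 'thought'; the pronoun c-commands the R-expression — coreference blocked (Principle C).

No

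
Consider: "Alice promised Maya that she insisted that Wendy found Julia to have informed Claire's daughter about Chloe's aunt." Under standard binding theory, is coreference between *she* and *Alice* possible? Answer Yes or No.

*Alice* is an R-expression; Principle C requires it to be free (not bound by any c-commanding expression).
— she: subject of the clause headed by 'insisted'; the pronoun does not c-command the R-expression — coreference allowed.

Yes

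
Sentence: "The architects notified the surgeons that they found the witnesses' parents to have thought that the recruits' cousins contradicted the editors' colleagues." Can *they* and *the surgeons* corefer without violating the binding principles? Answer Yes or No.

*the surgeons* is an R-expression; Principle C requires it to be free (not bound by any c-commanding expression).
— they: subject of the clause headed by 'found'; the pronoun does not c-command the R-expression — coreference allowed.

Yes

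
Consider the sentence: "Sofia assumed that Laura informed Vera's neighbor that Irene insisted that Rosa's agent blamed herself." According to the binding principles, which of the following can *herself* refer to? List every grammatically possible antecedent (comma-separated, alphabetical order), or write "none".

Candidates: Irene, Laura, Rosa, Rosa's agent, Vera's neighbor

Rosa's agent

*herself* is a reflexive; Principle A requires it to be bound within its binding domain — the clause headed by 'blamed'.
— Irene: subject of the clause headed by 'insisted'; c-commands the reflexive but lies outside its binding domain — cannot bind it (Principle A).
— Laura: subject of the clause headed by 'informed'; c-commands the reflexive but lies outside its binding domain — cannot bind it (Principle A).
— Rosa: possessor inside the subject DP of the clause headed by 'blamed'; does not c-command the reflexive — cannot bind it (Principle A).
— Rosa's agent: subject of the clause headed by 'blamed'; c-commands the reflexive within its binding domain — allowed (Principle A).
— Vera's neighbor: object of the clause headed by 'informed'; c-commands the reflexive but lies outside its binding domain — cannot bind it (Principle A).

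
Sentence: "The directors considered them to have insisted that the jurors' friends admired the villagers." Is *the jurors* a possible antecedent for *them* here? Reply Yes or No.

No

*them* is a pronoun; Principle B requires it to be free in its binding domain — the matrix clause.
— the jurors: possessor inside the subject DP of the clause headed by 'admired'; is c-commanded by the pronoun; coreference would bind this R-expression — blocked (Principle C).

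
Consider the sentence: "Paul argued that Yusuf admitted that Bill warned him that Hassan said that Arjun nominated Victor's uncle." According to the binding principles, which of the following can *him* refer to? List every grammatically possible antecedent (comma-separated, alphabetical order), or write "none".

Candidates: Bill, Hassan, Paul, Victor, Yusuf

Paul, Yusuf

*him* is a pronoun; Principle B requires it to be free in its binding domain — the clause headed by 'warned'.
— Bill: subject of the clause headed by 'warned'; c-commands the pronoun within its binding domain — blocked (Principle B).
— Hassan: subject of the clause headed by 'said'; is c-commanded by the pronoun; coreference would bind this R-expression — blocked (Principle C).
— Paul: subject of the matrix clause; c-commands the pronoun but lies outside its binding domain — allowed.
— Victor: possessor inside the object DP of the clause headed by 'nominated'; is c-commanded by the pronoun; coreference would bind this R-expression — blocked (Principle C).
— Yusuf: subject of the clause headed by 'admitted'; c-commands the pronoun but lies outside its binding domain — allowed.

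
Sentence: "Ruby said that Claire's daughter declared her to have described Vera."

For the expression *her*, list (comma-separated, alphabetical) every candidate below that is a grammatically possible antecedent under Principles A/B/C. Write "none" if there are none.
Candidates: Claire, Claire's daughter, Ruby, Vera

Claire, Ruby

*her* is a pronoun; Principle B requires it to be free in its binding domain — the clause headed by 'declared'.
— Claire: possessor inside the subject DP of the clause headed by 'declared'; does not c-command the pronoun — Principle B does not apply; allowed.
— Claire's daughter: subject of the clause headed by 'declared'; c-commands the pronoun within its binding domain — blocked (Principle B).
— Ruby: subject of the matrix clause; c-commands the pronoun but lies outside its binding domain — allowed.
— Vera: object of the clause headed by 'described'; is c-commanded by the pronoun; coreference would bind this R-expression — blocked (Principle C).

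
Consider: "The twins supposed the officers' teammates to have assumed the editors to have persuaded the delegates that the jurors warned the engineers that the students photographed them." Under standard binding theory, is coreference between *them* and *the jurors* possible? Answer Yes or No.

Yes

*the jurors* is an R-expression; Principle C requires it to be free (not bound by any c-commanding expression).
— them: object of the clause headed by 'photographed'; the pronoun does not c-command the R-expression — coreference allowed.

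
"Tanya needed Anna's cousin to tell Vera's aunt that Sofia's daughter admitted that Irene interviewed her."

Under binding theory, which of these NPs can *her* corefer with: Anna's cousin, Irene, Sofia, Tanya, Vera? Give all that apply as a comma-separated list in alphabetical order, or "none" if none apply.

Anna's cousin, Sofia, Tanya, Vera

*her* is a pronoun; Principle B requires it to be free in its binding domain — the clause headed by 'interviewed'.
— Anna's cousin: subject of the clause headed by 'tell'; c-commands the pronoun but lies outside its binding domain — allowed.
— Irene: subject of the clause headed by 'interviewed'; c-commands the pronoun within its binding domain — blocked (Principle B).
— Sofia: possessor inside the subject DP of the clause headed by 'admitted'; does not c-command the pronoun — Principle B does not apply; allowed.
— Tanya: subject of the matrix clause; c-commands the pronoun but lies outside its binding domain — allowed.
— Vera: possessor inside the object DP of the clause headed by 'tell'; does not c-command the pronoun — Principle B does not apply; allowed.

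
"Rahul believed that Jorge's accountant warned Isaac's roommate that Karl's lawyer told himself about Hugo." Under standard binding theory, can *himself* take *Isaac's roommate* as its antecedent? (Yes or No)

No

*himself* is a reflexive; Principle A requires it to be bound within its binding domain — the clause headed by 'told'.
— Isaac's roommate: object of the clause headed by 'warned'; c-commands the reflexive but lies outside its binding domain — cannot bind it (Principle A).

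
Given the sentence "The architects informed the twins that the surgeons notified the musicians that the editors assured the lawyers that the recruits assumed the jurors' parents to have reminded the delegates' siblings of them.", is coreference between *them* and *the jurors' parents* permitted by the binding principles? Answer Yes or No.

*them* is a pronoun; Principle B requires it to be free in its binding domain — the clause headed by 'reminded'.
— the jurors' parents: subject of the clause headed by 'reminded'; c-commands the pronoun within its binding domain — blocked (Principle B).

No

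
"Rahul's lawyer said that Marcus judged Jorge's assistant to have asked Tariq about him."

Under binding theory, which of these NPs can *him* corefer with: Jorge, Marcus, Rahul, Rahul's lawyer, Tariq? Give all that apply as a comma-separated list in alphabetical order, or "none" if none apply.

Jorge, Marcus, Rahul, Rahul's lawyer

*him* is a pronoun; Principle B requires it to be free in its binding domain — the clause headed by 'asked'.
— Jorge: possessor inside the subject DP of the clause headed by 'asked'; does not c-command the pronoun — Principle B does not apply; allowed.
— Marcus: subject of the clause headed by 'judged'; c-commands the pronoun but lies outside its binding domain — allowed.
— Rahul: possessor inside the subject DP of the matrix clause; does not c-command the pronoun — Principle B does not apply; allowed.
— Rahul's lawyer: subject of the matrix clause; c-commands the pronoun but lies outside its binding domain — allowed.
— Tariq: object of the clause headed by 'asked'; c-commands the pronoun within its binding domain — blocked (Principle B).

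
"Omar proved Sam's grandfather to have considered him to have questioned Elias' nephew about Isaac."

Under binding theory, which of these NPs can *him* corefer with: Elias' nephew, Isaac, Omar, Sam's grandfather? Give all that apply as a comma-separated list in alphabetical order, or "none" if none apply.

Omar

*him* is a pronoun; Principle B requires it to be free in its binding domain — the clause headed by 'considered'.
— Elias' nephew: object of the clause headed by 'questioned'; is c-commanded by the pronoun; coreference would bind this R-expression — blocked (Principle C).
— Isaac: second object of the clause headed by 'questioned'; is c-commanded by the pronoun; coreference would bind this R-expression — blocked (Principle C).
— Omar: subject of the matrix clause; c-commands the pronoun but lies outside its binding domain — allowed.
— Sam's grandfather: subject of the clause headed by 'considered'; c-commands the pronoun within its binding domain — blocked (Principle B).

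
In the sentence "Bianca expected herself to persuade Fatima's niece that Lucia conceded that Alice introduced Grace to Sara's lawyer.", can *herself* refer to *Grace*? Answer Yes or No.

No

*herself* is a reflexive; Principle A requires it to be bound within its binding domain — the matrix clause.
— Grace: object of the clause headed by 'introduced'; does not c-command the reflexive — cannot bind it (Principle A).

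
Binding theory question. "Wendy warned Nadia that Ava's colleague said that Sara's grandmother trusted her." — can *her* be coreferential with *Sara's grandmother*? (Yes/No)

No

*her* is a pronoun; Principle B requires it to be free in its binding domain — the clause headed by 'trusted'.
— Sara's grandmother: subject of the clause headed by 'trusted'; c-commands the pronoun within its binding domain — blocked (Principle B).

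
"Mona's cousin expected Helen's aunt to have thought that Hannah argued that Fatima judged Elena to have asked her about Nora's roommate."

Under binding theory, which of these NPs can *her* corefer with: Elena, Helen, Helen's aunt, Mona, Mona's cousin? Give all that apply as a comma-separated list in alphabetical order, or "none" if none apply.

*her* is a pronoun; Principle B requires it to be free in its binding domain — the clause headed by 'asked'.
— Elena: subject of the clause headed by 'asked'; c-commands the pronoun within its binding domain — blocked (Principle B).
— Helen: possessor inside the subject DP of the clause headed by 'thought'; does not c-command the pronoun — Principle B does not apply; allowed.
— Helen's aunt: subject of the clause headed by 'thought'; c-commands the pronoun but lies outside its binding domain — allowed.
— Mona: possessor inside the subject DP of the matrix clause; does not c-command the pronoun — Principle B does not apply; allowed.
— Mona's cousin: subject of the matrix clause; c-commands the pronoun but lies outside its binding domain — allowed.

Helen, Helen's aunt, Mona, Mona's cousin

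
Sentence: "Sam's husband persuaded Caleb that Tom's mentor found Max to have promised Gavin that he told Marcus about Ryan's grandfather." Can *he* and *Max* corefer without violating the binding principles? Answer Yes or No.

*Max* is an R-expression; Principle C requires it to be free (not bound by any c-commanding expression).
— he: subject of the clause headed by 'told'; the pronoun does not c-command the R-expression — coreference allowed.

Yes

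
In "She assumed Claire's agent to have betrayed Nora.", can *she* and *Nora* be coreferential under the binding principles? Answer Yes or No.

*Nora* is an R-expression; Principle C requires it to be free (not bound by any c-commanding expression).
— she: subject of the matrix clause; the pronoun c-commands the R-expression — coreference blocked (Principle C).

No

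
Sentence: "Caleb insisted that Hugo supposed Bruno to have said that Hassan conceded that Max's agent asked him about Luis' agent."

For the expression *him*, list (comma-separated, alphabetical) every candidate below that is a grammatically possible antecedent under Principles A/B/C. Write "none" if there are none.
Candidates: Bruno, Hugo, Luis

*him* is a pronoun; Principle B requires it to be free in its binding domain — the clause headed by 'asked'.
— Bruno: subject of the clause headed by 'said'; c-commands the pronoun but lies outside its binding domain — allowed.
— Hugo: subject of the clause headed by 'supposed'; c-commands the pronoun but lies outside its binding domain — allowed.
— Luis: possessor inside the second object DP of the clause headed by 'asked'; is c-commanded by the pronoun; coreference would bind this R-expression — blocked (Principle C).

Bruno, Hugo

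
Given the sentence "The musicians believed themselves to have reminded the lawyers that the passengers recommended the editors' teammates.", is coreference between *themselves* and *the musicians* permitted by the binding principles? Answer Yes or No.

Yes

*themselves* is a reflexive; Principle A requires it to be bound within its binding domain — the matrix clause.
— the musicians: subject of the matrix clause; c-commands the reflexive within its binding domain — allowed (Principle A).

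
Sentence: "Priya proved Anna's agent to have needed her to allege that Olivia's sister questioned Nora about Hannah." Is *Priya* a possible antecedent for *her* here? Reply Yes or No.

Yes

*her* is a pronoun; Principle B requires it to be free in its binding domain — the clause headed by 'needed'.
— Priya: subject of the matrix clause; c-commands the pronoun but lies outside its binding domain — allowed.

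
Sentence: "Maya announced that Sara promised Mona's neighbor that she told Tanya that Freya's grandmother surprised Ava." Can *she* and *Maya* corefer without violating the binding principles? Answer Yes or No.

*Maya* is an R-expression; Principle C requires it to be free (not bound by any c-commanding expression).
— she: subject of the clause headed by 'told'; the pronoun does not c-command the R-expression — coreference allowed.

Yes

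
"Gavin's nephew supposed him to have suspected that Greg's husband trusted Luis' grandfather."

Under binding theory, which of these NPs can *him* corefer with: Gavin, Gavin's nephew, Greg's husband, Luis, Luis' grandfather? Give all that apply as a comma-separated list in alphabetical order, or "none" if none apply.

Gavin

*him* is a pronoun; Principle B requires it to be free in its binding domain — the matrix clause.
— Gavin: possessor inside the subject DP of the matrix clause; does not c-command the pronoun — Principle B does not apply; allowed.
— Gavin's nephew: subject of the matrix clause; c-commands the pronoun within its binding domain — blocked (Principle B).
— Greg's husband: subject of the clause headed by 'trusted'; is c-commanded by the pronoun; coreference would bind this R-expression — blocked (Principle C).
— Luis: possessor inside the object DP of the clause headed by 'trusted'; is c-commanded by the pronoun; coreference would bind this R-expression — blocked (Principle C).
— Luis' grandfather: object of the clause headed by 'trusted'; is c-commanded by the pronoun; coreference would bind this R-expression — blocked (Principle C).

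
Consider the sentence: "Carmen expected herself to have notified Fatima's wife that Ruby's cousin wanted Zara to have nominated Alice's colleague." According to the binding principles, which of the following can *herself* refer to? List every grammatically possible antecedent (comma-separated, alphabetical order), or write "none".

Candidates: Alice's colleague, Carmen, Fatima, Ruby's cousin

Carmen

*herself* is a reflexive; Principle A requires it to be bound within its binding domain — the matrix clause.
— Alice's colleague: object of the clause headed by 'nominated'; does not c-command the reflexive — cannot bind it (Principle A).
— Carmen: subject of the matrix clause; c-commands the reflexive within its binding domain — allowed (Principle A).
— Fatima: possessor inside the object DP of the clause headed by 'notified'; does not c-command the reflexive — cannot bind it (Principle A).
— Ruby's cousin: subject of the clause headed by 'wanted'; does not c-command the reflexive — cannot bind it (Principle A).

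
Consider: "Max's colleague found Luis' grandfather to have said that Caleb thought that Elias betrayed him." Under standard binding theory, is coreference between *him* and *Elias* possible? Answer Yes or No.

*Elias* is an R-expression; Principle C requires it to be free (not bound by any c-commanding expression).
— him: object of the clause headed by 'betrayed'; the R-expression locally c-commands the pronoun — coreference blocked (Principle B on the pronoun).

No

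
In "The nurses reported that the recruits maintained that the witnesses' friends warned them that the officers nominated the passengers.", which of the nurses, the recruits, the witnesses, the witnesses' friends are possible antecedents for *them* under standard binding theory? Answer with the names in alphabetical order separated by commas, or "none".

the nurses, the recruits, the witnesses

*them* is a pronoun; Principle B requires it to be free in its binding domain — the clause headed by 'warned'.
— the nurses: subject of the matrix clause; c-commands the pronoun but lies outside its binding domain — allowed.
— the recruits: subject of the clause headed by 'maintained'; c-commands the pronoun but lies outside its binding domain — allowed.
— the witnesses: possessor inside the subject DP of the clause headed by 'warned'; does not c-command the pronoun — Principle B does not apply; allowed.
— the witnesses' friends: subject of the clause headed by 'warned'; c-commands the pronoun within its binding domain — blocked (Principle B).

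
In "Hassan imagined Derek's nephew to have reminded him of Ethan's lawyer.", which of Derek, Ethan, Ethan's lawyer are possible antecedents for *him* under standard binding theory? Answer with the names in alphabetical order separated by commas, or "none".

Derek

*him* is a pronoun; Principle B requires it to be free in its binding domain — the clause headed by 'reminded'.
— Derek: possessor inside the subject DP of the clause headed by 'reminded'; does not c-command the pronoun — Principle B does not apply; allowed.
— Ethan: possessor inside the second object DP of the clause headed by 'reminded'; is c-commanded by the pronoun; coreference would bind this R-expression — blocked (Principle C).
— Ethan's lawyer: second object of the clause headed by 'reminded'; is c-commanded by the pronoun; coreference would bind this R-expression — blocked (Principle C).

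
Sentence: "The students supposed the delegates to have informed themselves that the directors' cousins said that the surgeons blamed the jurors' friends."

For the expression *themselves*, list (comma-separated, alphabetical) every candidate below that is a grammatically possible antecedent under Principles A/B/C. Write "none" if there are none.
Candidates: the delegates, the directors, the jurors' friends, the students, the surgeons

the delegates

*themselves* is a reflexive; Principle A requires it to be bound within its binding domain — the clause headed by 'informed'.
— the delegates: subject of the clause headed by 'informed'; c-commands the reflexive within its binding domain — allowed (Principle A).
— the directors: possessor inside the subject DP of the clause headed by 'said'; does not c-command the reflexive — cannot bind it (Principle A).
— the jurors' friends: object of the clause headed by 'blamed'; does not c-command the reflexive — cannot bind it (Principle A).
— the students: subject of the matrix clause; c-commands the reflexive but lies outside its binding domain — cannot bind it (Principle A).
— the surgeons: subject of the clause headed by 'blamed'; does not c-command the reflexive — cannot bind it (Principle A).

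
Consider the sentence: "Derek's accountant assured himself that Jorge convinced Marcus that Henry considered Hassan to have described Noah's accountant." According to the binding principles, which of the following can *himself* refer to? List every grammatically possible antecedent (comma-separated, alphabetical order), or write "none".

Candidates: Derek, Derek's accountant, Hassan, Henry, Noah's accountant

*himself* is a reflexive; Principle A requires it to be bound within its binding domain — the matrix clause.
— Derek: possessor inside the subject DP of the matrix clause; does not c-command the reflexive — cannot bind it (Principle A).
— Derek's accountant: subject of the matrix clause; c-commands the reflexive within its binding domain — allowed (Principle A).
— Hassan: subject of the clause headed by 'described'; does not c-command the reflexive — cannot bind it (Principle A).
— Henry: subject of the clause headed by 'considered'; does not c-command the reflexive — cannot bind it (Principle A).
— Noah's accountant: object of the clause headed by 'described'; does not c-command the reflexive — cannot bind it (Principle A).

Derek's accountant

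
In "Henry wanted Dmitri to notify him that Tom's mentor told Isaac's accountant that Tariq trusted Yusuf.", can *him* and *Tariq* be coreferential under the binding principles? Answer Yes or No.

*Tariq* is an R-expression; Principle C requires it to be free (not bound by any c-commanding expression).
— him: object of the clause headed by 'notify'; the pronoun c-commands the R-expression — coreference blocked (Principle C).

No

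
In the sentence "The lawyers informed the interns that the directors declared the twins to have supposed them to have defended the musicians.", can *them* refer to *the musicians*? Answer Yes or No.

No

*them* is a pronoun; Principle B requires it to be free in its binding domain — the clause headed by 'supposed'.
— the musicians: object of the clause headed by 'defended'; is c-commanded by the pronoun; coreference would bind this R-expression — blocked (Principle C).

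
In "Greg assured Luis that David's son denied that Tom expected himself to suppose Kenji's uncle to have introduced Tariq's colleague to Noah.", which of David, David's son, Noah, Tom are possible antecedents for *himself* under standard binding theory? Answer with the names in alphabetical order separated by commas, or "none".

*himself* is a reflexive; Principle A requires it to be bound within its binding domain — the clause headed by 'expected'.
— David: possessor inside the subject DP of the clause headed by 'denied'; does not c-command the reflexive — cannot bind it (Principle A).
— David's son: subject of the clause headed by 'denied'; c-commands the reflexive but lies outside its binding domain — cannot bind it (Principle A).
— Noah: second object of the clause headed by 'introduced'; does not c-command the reflexive — cannot bind it (Principle A).
— Tom: subject of the clause headed by 'expected'; c-commands the reflexive within its binding domain — allowed (Principle A).

Tom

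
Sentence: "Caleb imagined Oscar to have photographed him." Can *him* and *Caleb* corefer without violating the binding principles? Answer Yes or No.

Yes

*Caleb* is an R-expression; Principle C requires it to be free (not bound by any c-commanding expression).
— him: object of the clause headed by 'photographed'; the pronoun does not c-command the R-expression — coreference allowed.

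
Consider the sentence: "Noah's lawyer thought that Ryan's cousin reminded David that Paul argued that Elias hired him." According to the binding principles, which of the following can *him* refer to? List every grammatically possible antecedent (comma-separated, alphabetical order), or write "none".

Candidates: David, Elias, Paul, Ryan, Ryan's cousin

David, Paul, Ryan, Ryan's cousin

*him* is a pronoun; Principle B requires it to be free in its binding domain — the clause headed by 'hired'.
— David: object of the clause headed by 'reminded'; c-commands the pronoun but lies outside its binding domain — allowed.
— Elias: subject of the clause headed by 'hired'; c-commands the pronoun within its binding domain — blocked (Principle B).
— Paul: subject of the clause headed by 'argued'; c-commands the pronoun but lies outside its binding domain — allowed.
— Ryan: possessor inside the subject DP of the clause headed by 'reminded'; does not c-command the pronoun — Principle B does not apply; allowed.
— Ryan's cousin: subject of the clause headed by 'reminded'; c-commands the pronoun but lies outside its binding domain — allowed.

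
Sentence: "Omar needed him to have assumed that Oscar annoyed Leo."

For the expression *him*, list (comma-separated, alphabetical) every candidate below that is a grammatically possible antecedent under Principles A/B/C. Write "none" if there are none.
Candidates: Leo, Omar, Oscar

*him* is a pronoun; Principle B requires it to be free in its binding domain — the matrix clause.
— Leo: object of the clause headed by 'annoyed'; is c-commanded by the pronoun; coreference would bind this R-expression — blocked (Principle C).
— Omar: subject of the matrix clause; c-commands the pronoun within its binding domain — blocked (Principle B).
— Oscar: subject of the clause headed by 'annoyed'; is c-commanded by the pronoun; coreference would bind this R-expression — blocked (Principle C).

none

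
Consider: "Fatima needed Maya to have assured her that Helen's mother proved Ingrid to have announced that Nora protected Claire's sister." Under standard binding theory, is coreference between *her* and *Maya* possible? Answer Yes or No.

No

*Maya* is an R-expression; Principle C requires it to be free (not bound by any c-commanding expression).
— her: object of the clause headed by 'assured'; the R-expression locally c-commands the pronoun — coreference blocked (Principle B on the pronoun).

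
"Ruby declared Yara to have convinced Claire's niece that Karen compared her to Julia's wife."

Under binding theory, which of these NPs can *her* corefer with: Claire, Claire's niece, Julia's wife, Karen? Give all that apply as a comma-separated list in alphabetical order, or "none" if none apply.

Claire, Claire's niece

*her* is a pronoun; Principle B requires it to be free in its binding domain — the clause headed by 'compared'.
— Claire: possessor inside the object DP of the clause headed by 'convinced'; does not c-command the pronoun — Principle B does not apply; allowed.
— Claire's niece: object of the clause headed by 'convinced'; c-commands the pronoun but lies outside its binding domain — allowed.
— Julia's wife: second object of the clause headed by 'compared'; is c-commanded by the pronoun; coreference would bind this R-expression — blocked (Principle C).
— Karen: subject of the clause headed by 'compared'; c-commands the pronoun within its binding domain — blocked (Principle B).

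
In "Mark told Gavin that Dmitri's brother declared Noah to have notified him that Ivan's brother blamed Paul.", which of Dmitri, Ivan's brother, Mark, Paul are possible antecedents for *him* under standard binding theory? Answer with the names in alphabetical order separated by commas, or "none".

Dmitri, Mark

*him* is a pronoun; Principle B requires it to be free in its binding domain — the clause headed by 'notified'.
— Dmitri: possessor inside the subject DP of the clause headed by 'declared'; does not c-command the pronoun — Principle B does not apply; allowed.
— Ivan's brother: subject of the clause headed by 'blamed'; is c-commanded by the pronoun; coreference would bind this R-expression — blocked (Principle C).
— Mark: subject of the matrix clause; c-commands the pronoun but lies outside its binding domain — allowed.
— Paul: object of the clause headed by 'blamed'; is c-commanded by the pronoun; coreference would bind this R-expression — blocked (Principle C).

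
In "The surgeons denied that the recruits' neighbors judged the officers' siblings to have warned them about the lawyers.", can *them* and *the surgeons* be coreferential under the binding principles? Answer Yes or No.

Yes

*the surgeons* is an R-expression; Principle C requires it to be free (not bound by any c-commanding expression).
— them: object of the clause headed by 'warned'; the pronoun does not c-command the R-expression — coreference allowed.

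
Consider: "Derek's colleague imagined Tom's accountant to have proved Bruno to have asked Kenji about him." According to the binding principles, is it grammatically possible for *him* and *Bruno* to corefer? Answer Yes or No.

*him* is a pronoun; Principle B requires it to be free in its binding domain — the clause headed by 'asked'.
— Bruno: subject of the clause headed by 'asked'; c-commands the pronoun within its binding domain — blocked (Principle B).

No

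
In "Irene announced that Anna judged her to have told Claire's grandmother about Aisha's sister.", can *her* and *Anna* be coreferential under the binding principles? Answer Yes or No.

No

*Anna* is an R-expression; Principle C requires it to be free (not bound by any c-commanding expression).
— her: subject of the clause headed by 'told'; the R-expression locally c-commands the pronoun — coreference blocked (Principle B on the pronoun).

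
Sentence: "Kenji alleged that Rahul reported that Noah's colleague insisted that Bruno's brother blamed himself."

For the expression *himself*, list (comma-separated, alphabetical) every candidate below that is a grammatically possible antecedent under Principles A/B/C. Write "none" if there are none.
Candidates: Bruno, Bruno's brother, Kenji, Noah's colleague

*himself* is a reflexive; Principle A requires it to be bound within its binding domain — the clause headed by 'blamed'.
— Bruno: possessor inside the subject DP of the clause headed by 'blamed'; does not c-command the reflexive — cannot bind it (Principle A).
— Bruno's brother: subject of the clause headed by 'blamed'; c-commands the reflexive within its binding domain — allowed (Principle A).
— Kenji: subject of the matrix clause; c-commands the reflexive but lies outside its binding domain — cannot bind it (Principle A).
— Noah's colleague: subject of the clause headed by 'insisted'; c-commands the reflexive but lies outside its binding domain — cannot bind it (Principle A).

Bruno's brother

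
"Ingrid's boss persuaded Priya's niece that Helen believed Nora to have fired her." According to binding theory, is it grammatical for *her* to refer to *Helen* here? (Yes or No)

Yes

*Helen* is an R-expression; Principle C requires it to be free (not bound by any c-commanding expression).
— her: object of the clause headed by 'fired'; the pronoun does not c-command the R-expression — coreference allowed.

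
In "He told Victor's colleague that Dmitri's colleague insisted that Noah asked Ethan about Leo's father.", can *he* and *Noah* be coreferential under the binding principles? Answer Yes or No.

No

*Noah* is an R-expression; Principle C requires it to be free (not bound by any c-commanding expression).
— he: subject of the matrix clause; the pronoun c-commands the R-expression — coreference blocked (Principle C).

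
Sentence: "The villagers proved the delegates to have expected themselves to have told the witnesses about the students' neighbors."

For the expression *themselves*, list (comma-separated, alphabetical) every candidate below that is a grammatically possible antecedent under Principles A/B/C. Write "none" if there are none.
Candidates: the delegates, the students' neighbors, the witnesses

the delegates

*themselves* is a reflexive; Principle A requires it to be bound within its binding domain — the clause headed by 'expected'.
— the delegates: subject of the clause headed by 'expected'; c-commands the reflexive within its binding domain — allowed (Principle A).
— the students' neighbors: second object of the clause headed by 'told'; does not c-command the reflexive — cannot bind it (Principle A).
— the witnesses: object of the clause headed by 'told'; does not c-command the reflexive — cannot bind it (Principle A).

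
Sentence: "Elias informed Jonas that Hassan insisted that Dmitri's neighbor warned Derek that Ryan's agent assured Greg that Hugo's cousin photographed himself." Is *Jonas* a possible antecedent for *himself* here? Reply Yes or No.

*himself* is a reflexive; Principle A requires it to be bound within its binding domain — the clause headed by 'photographed'.
— Jonas: object of the matrix clause; c-commands the reflexive but lies outside its binding domain — cannot bind it (Principle A).

No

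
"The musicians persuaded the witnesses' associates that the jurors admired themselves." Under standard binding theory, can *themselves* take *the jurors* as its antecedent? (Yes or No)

*themselves* is a reflexive; Principle A requires it to be bound within its binding domain — the clause headed by 'admired'.
— the jurors: subject of the clause headed by 'admired'; c-commands the reflexive within its binding domain — allowed (Principle A).

Yes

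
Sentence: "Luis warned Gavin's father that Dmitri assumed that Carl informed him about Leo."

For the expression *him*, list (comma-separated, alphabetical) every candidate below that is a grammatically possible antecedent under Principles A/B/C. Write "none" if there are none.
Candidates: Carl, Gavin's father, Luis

*him* is a pronoun; Principle B requires it to be free in its binding domain — the clause headed by 'informed'.
— Carl: subject of the clause headed by 'informed'; c-commands the pronoun within its binding domain — blocked (Principle B).
— Gavin's father: object of the matrix clause; c-commands the pronoun but lies outside its binding domain — allowed.
— Luis: subject of the matrix clause; c-commands the pronoun but lies outside its binding domain — allowed.

Gavin's father, Luis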